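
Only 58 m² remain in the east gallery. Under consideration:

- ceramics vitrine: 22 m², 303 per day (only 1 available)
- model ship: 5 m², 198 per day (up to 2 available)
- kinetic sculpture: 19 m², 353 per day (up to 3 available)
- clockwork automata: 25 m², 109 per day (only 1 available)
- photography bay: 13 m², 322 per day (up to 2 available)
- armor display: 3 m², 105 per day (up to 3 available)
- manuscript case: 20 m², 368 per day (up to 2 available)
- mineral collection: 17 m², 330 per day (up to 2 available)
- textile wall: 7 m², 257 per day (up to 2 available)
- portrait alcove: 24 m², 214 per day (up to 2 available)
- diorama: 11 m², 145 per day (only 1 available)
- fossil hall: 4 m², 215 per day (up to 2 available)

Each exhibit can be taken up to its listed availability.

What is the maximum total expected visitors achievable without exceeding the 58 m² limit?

1985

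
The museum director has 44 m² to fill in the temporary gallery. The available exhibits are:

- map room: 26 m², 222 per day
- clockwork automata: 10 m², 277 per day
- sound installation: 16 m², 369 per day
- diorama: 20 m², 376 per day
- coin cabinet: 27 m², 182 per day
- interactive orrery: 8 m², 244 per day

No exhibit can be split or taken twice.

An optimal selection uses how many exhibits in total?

Best achievable expected visitors is 989.
For example sound installation + diorama + interactive orrery achieves it, using 44 m².
All optima have 3 exhibits.

3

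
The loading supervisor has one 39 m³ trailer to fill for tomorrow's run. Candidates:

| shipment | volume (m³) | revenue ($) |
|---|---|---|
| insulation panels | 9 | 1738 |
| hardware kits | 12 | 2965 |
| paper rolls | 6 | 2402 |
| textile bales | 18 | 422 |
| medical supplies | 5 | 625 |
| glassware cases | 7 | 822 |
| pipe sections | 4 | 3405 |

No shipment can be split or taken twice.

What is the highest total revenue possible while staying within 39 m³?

Ranking by ratio (revenue/m³): pipe sections 851.25, paper rolls 400.33, hardware kits 247.08.
A density-first pass picks insulation panels + hardware kits + paper rolls + medical supplies + pipe sections — 11135 at 36 m³.
Replace medical supplies with glassware cases: the trade gains 197 net, giving 11332 at 38 m³.

11332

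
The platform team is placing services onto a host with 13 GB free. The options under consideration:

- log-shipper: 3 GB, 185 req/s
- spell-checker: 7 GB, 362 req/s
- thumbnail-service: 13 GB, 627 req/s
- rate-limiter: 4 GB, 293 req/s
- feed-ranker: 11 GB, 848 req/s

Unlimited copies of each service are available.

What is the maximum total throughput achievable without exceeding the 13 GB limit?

879

Density check — feed-ranker 77.09, rate-limiter 73.25, log-shipper 61.67 are the best per GB.
Filling by ratio: feed-ranker for 848, with 2 GB left unused.
Dropping feed-ranker frees 11 GB; slotting in 3×rate-limiter (12 GB) lifts the total to 879 at 12 GB.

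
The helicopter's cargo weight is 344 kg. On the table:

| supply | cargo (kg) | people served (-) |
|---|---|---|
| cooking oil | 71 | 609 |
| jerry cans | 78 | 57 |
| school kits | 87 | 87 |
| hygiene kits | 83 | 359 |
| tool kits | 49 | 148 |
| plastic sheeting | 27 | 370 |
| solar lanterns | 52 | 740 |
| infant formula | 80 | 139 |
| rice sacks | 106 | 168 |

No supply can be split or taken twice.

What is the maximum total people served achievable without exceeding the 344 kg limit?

2246

Ranking by ratio (people served/kg): solar lanterns 14.23, plastic sheeting 13.70, cooking oil 8.58, hygiene kits 4.33.
The ratio heuristic lands on cooking oil + hygiene kits + tool kits + plastic sheeting + solar lanterns (2226) but leaves 62 kg idle.
The 49 kg tied up in tool kits is better spent on rice sacks — total rises to 2246 (339 kg).
Nothing else within 344 kg beats 2246.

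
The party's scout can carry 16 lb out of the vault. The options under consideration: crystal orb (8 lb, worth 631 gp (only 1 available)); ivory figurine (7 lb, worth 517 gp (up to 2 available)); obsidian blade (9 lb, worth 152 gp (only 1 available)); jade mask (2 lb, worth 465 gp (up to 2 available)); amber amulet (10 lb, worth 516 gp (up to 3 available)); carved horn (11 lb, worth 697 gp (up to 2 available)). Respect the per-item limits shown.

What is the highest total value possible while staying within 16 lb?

1627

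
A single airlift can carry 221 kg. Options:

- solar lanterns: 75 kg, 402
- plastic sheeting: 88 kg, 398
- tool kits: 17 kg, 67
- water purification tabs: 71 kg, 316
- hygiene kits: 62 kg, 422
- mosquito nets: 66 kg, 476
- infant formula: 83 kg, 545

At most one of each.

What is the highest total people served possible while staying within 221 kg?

1443

Density check — mosquito nets 7.21, hygiene kits 6.81, infant formula 6.57 are the best per kg.
The ratio ordering already packs tightly: hygiene kits + mosquito nets + infant formula, 211 kg, 1443.
Nothing else within 221 kg beats 1443.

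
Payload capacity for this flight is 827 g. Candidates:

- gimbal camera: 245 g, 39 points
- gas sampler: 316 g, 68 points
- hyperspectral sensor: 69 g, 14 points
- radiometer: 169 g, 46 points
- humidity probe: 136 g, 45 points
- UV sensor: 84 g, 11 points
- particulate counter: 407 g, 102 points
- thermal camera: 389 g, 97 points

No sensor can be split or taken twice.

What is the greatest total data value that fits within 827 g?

By data value per g: humidity probe 0.33, radiometer 0.27, particulate counter 0.25 lead.
The ratio ordering already packs tightly: hyperspectral sensor + radiometer + humidity probe + particulate counter, 781 g, 207.
Nothing else within 827 g beats 207.

207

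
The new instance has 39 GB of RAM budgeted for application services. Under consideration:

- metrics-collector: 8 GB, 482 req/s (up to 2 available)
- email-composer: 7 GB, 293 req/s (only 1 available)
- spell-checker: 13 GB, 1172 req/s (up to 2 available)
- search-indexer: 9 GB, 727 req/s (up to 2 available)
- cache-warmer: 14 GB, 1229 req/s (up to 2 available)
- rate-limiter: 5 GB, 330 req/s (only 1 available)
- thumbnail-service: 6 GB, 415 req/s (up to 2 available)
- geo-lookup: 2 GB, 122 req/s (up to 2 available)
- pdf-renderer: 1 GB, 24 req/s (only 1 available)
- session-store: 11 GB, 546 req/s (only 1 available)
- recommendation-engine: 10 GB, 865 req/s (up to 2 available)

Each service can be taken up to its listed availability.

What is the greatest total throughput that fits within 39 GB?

Taking the top-ratio services first gives 2×spell-checker + geo-lookup + pdf-renderer + recommendation-engine for 3355 (39 GB).
Replace spell-checker and pdf-renderer with cache-warmer: the trade gains 33 net, giving 3388 at 39 GB.
No other feasible combination exceeds 3388.

3388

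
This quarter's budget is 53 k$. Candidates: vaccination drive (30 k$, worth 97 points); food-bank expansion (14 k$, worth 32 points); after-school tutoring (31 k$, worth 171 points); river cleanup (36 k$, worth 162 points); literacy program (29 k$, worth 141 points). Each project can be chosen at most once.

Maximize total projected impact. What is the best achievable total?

Best packing: food-bank expansion + after-school tutoring — 45 k$, 203 total.
Runner-up food-bank expansion + river cleanup tops out at 194.

203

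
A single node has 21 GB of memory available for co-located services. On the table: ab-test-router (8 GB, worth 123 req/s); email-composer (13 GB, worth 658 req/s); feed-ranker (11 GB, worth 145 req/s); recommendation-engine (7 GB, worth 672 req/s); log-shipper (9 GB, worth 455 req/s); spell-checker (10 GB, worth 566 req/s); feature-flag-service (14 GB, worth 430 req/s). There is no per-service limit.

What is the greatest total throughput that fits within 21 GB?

2016

By throughput per GB: recommendation-engine 96.00, spell-checker 56.60, email-composer 50.62, log-shipper 50.56 lead.
3×recommendation-engine uses 21 of the 21 GB and totals 2016.
No other feasible combination exceeds 2016.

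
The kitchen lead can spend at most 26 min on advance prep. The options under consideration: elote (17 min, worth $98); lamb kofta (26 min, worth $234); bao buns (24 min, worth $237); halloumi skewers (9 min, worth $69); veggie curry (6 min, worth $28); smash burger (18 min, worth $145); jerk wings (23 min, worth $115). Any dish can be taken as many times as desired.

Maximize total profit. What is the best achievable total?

237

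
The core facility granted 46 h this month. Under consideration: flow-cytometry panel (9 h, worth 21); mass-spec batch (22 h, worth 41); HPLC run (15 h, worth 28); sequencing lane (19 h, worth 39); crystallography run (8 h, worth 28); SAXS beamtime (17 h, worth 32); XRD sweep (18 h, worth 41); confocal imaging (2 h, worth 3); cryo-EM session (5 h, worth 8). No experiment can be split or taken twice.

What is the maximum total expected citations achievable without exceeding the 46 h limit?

108

Greedy by ratio would take flow-cytometry panel + crystallography run + XRD sweep + confocal imaging + cryo-EM session: 42 h used, total 101.
Replace flow-cytometry panel and confocal imaging and cryo-EM session with sequencing lane: the trade gains 7 net, giving 108 at 45 h.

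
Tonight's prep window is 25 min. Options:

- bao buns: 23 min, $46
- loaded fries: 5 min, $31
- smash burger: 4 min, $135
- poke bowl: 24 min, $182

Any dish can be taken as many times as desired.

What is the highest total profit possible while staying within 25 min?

810

Density check — smash burger 33.75, poke bowl 7.58, loaded fries 6.20, bao buns 2.00 are the best per min.
6×smash burger uses 24 of the 25 min and totals 810.
No other feasible combination exceeds 810.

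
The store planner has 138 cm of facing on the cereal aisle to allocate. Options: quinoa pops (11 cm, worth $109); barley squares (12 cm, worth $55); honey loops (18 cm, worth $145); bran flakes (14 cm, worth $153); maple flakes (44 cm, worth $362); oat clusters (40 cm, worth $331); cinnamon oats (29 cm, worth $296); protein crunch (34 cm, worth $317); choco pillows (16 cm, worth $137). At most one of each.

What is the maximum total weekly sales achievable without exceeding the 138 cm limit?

1265

A density-first pass picks quinoa pops + barley squares + honey loops + bran flakes + cinnamon oats + protein crunch + choco pillows — 1212 at 134 cm.
Dropping quinoa pops and barley squares and honey loops frees 41 cm; slotting in maple flakes (44 cm) lifts the total to 1265 at 137 cm.
The closest alternative, quinoa pops + bran flakes + maple flakes + oat clusters + cinnamon oats, reaches only 1251.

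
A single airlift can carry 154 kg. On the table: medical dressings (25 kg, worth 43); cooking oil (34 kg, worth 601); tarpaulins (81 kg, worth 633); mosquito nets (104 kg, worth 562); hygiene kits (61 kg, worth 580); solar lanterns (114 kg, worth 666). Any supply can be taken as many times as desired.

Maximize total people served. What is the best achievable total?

4×cooking oil uses 136 of the 154 kg and totals 2404.
Nothing else within 154 kg beats 2404.

2404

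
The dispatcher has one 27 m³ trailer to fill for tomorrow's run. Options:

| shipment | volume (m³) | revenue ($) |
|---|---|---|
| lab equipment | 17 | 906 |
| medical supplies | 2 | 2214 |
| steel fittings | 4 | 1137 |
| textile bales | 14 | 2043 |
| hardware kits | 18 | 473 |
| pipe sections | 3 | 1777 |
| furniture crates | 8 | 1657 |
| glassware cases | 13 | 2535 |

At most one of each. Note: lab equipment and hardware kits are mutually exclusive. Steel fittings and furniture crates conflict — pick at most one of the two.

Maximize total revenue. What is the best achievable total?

8183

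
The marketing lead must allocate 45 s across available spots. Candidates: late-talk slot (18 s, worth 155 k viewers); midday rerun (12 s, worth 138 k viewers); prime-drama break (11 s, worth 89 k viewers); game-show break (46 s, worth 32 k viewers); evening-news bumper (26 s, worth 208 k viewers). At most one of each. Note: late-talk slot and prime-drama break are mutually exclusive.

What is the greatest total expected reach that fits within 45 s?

Late-talk slot + evening-news bumper uses 44 of the 45 s and totals 363.

363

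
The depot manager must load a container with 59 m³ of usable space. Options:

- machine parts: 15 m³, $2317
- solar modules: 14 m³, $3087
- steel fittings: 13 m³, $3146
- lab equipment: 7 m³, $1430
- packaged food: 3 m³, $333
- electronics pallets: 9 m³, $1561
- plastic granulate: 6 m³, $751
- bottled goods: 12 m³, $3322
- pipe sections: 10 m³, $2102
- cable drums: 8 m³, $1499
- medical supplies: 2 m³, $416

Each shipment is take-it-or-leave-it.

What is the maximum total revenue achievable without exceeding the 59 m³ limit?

13572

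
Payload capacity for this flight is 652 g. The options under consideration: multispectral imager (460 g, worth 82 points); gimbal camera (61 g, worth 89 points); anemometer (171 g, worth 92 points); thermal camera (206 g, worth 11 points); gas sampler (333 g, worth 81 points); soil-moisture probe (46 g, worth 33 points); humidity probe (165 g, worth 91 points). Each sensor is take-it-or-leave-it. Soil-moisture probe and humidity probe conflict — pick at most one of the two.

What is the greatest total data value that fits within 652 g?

295

Density check — gimbal camera 1.46, soil-moisture probe 0.72, humidity probe 0.55 are the best per g.
Gimbal camera + anemometer + gas sampler + soil-moisture probe uses 611 of the 652 g and totals 295.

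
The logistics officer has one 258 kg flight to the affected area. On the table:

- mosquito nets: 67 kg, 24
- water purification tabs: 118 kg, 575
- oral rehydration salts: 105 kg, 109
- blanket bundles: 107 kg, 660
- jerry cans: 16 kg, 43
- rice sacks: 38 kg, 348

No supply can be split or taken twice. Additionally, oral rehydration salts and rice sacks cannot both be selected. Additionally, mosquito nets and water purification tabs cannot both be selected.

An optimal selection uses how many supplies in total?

3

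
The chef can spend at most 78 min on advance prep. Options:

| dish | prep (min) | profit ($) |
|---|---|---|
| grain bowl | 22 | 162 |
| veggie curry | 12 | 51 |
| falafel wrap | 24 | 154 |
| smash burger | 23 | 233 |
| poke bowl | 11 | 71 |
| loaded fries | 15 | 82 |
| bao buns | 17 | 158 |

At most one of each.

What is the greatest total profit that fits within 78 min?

635

A density-first pass picks grain bowl + smash burger + poke bowl + bao buns — 624 at 73 min.
Replace poke bowl with loaded fries: the trade gains 11 net, giving 635 at 77 min.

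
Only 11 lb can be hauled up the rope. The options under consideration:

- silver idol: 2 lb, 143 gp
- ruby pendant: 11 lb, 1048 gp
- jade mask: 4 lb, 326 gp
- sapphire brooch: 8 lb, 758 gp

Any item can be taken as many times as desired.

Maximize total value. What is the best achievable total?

Taking ruby pendant: 11 lb used, 1048 in value.

1048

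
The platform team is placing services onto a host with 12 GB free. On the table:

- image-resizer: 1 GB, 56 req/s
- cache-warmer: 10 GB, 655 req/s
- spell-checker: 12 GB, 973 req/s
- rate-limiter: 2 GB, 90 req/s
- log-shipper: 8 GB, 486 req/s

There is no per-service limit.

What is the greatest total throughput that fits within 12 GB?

973

Density check — spell-checker 81.08, cache-warmer 65.50, log-shipper 60.75 are the best per GB.
Spell-checker uses 12 of the 12 GB and totals 973.
That's the maximum — no swap from here does better than 973.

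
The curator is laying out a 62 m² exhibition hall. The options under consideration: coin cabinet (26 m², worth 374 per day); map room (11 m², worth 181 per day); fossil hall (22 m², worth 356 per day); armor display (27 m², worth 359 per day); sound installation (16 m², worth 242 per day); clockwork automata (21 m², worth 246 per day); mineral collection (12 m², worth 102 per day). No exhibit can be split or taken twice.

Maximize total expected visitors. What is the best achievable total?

911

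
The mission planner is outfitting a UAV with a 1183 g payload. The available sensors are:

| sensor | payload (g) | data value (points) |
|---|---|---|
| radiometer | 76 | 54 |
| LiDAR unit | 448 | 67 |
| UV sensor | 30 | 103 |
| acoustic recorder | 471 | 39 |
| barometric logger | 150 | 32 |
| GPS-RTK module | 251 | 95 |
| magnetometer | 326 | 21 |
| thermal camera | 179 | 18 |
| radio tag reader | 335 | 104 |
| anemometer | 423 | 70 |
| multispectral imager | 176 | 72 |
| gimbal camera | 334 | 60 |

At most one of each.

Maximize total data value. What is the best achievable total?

Taking radiometer + UV sensor + barometric logger + GPS-RTK module + radio tag reader + multispectral imager: 1018 g used, 460 in data value.
Every other selection either busts 1183 g or fails to beat 460.

460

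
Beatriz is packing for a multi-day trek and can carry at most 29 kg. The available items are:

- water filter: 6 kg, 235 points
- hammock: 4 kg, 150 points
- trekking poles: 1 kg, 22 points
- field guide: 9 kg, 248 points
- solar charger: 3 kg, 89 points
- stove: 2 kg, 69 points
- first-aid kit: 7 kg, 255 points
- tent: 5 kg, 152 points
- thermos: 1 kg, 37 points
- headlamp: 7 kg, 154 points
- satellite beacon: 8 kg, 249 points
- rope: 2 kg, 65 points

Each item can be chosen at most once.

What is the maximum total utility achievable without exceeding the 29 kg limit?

1023

Filling by ratio: water filter + hammock + trekking poles + stove + first-aid kit + tent + thermos + rope for 985, with 1 kg left unused.
Replace trekking poles and tent and thermos with satellite beacon: the trade gains 38 net, giving 1023 at 29 kg.
Nothing else within 29 kg beats 1023.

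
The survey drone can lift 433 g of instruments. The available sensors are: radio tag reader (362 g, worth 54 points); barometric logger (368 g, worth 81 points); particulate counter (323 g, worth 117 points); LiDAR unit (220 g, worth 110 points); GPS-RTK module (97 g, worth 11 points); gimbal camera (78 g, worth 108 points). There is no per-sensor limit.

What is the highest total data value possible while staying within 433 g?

540

Best packing: 5×gimbal camera — 390 g, 540 total.
Nothing else within 433 g beats 540.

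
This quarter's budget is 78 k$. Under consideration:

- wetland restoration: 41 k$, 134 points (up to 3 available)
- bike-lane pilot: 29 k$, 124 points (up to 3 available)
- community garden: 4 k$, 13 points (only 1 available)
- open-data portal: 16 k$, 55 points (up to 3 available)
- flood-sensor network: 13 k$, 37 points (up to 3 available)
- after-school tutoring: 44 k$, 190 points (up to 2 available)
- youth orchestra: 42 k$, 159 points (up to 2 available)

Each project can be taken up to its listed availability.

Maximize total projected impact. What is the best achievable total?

327

By projected impact per k$: after-school tutoring 4.32, bike-lane pilot 4.28, youth orchestra 3.79 lead.
Best packing: bike-lane pilot + community garden + after-school tutoring — 77 k$, 327 total.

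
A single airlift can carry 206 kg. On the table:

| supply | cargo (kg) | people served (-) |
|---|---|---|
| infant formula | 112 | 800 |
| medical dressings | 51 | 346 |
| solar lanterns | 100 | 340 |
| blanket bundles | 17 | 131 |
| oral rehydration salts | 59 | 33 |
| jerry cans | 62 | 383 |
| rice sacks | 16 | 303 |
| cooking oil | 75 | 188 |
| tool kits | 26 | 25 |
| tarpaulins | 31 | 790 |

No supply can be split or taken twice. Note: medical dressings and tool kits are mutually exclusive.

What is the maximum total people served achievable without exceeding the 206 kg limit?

Infant formula + blanket bundles + rice sacks + tool kits + tarpaulins uses 202 of the 206 kg and totals 2049.
Runner-up infant formula + blanket bundles + rice sacks + tarpaulins tops out at 2024.

2049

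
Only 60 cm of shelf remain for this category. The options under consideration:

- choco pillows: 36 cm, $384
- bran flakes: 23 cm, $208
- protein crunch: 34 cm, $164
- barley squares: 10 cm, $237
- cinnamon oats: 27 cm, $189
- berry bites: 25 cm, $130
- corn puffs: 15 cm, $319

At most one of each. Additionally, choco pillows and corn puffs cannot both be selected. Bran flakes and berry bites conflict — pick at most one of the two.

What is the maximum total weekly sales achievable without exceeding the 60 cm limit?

Density check — barley squares 23.70, corn puffs 21.27, choco pillows 10.67, bran flakes 9.04 are the best per cm.
Best packing: bran flakes + barley squares + corn puffs — 48 cm, 764 total.
Next best is barley squares + cinnamon oats + corn puffs at 745 (52 cm) — short by 19.

764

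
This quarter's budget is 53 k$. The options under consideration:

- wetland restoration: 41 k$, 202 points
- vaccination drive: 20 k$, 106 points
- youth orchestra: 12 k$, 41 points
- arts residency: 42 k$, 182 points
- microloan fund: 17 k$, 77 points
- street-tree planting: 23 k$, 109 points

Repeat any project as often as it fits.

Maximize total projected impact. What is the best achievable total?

2×vaccination drive + youth orchestra uses 52 of the 53 k$ and totals 253.

253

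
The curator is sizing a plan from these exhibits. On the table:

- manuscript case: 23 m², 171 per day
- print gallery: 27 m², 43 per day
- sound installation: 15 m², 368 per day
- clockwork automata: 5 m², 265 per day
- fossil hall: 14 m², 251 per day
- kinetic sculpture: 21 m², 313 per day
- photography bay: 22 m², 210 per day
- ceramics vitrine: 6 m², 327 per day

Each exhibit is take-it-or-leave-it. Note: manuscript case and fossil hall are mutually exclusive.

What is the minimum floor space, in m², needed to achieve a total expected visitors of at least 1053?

40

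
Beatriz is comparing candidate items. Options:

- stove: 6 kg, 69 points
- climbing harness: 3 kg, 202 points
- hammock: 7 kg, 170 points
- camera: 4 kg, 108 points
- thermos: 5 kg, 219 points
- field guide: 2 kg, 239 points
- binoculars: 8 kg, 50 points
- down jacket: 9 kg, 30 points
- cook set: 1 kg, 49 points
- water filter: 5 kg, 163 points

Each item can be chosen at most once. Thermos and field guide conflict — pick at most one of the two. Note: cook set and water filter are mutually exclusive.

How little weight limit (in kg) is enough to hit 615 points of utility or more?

Look for the lowest-weight combination reaching 615.
climbing harness + hammock + field guide + cook set: 660 utility at 13 kg.
Any bundle with less than 13 kg falls short of 615.

13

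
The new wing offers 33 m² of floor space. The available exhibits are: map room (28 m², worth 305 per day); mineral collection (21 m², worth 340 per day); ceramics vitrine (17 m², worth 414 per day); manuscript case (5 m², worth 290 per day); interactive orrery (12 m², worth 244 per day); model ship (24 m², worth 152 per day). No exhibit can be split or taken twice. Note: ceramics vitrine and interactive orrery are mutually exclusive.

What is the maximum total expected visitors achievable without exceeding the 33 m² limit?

Density check — manuscript case 58.00, ceramics vitrine 24.35, interactive orrery 20.33, mineral collection 16.19 are the best per m².
The ratio ordering already packs tightly: ceramics vitrine + manuscript case, 22 m², 704.

704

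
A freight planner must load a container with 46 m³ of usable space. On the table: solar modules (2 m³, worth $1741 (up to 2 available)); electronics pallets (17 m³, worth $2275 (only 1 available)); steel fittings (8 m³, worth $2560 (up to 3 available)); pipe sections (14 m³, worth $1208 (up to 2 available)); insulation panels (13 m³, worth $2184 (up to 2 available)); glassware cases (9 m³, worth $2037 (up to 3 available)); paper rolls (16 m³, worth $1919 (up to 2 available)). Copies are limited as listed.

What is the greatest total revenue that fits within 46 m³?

15236

Best packing: 2×solar modules + 3×steel fittings + 2×glassware cases — 46 m³, 15236 total.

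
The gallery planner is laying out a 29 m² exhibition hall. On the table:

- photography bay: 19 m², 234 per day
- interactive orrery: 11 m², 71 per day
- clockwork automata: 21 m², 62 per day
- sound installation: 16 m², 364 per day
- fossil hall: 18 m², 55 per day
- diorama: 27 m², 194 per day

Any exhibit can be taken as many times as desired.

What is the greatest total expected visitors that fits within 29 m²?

435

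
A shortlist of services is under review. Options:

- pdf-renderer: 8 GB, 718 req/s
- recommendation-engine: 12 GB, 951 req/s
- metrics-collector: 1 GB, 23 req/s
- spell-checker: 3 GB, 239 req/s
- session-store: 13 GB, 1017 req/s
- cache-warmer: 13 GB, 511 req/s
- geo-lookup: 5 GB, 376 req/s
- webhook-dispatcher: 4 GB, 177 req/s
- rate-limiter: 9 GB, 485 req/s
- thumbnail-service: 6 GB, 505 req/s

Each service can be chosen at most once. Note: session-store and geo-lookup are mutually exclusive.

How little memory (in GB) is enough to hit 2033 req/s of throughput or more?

Look for the lowest-memory combination reaching 2033.
pdf-renderer + recommendation-engine + geo-lookup reaches 2045 using 25 GB.
No combination under 25 GB hits 2033.

25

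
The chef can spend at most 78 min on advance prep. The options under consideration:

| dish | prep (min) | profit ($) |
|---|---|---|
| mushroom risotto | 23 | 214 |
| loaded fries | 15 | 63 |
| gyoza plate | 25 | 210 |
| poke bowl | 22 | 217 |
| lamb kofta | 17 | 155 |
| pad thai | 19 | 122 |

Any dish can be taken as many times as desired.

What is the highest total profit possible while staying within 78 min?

Greedy by ratio would take 3×poke bowl: 66 min used, total 651.
Replace poke bowl with 2×lamb kofta: the trade gains 93 net, giving 744 at 78 min.

744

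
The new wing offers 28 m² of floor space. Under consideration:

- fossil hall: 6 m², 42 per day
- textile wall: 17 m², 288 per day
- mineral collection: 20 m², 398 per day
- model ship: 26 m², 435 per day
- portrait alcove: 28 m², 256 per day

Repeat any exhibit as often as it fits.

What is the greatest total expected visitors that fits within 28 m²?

440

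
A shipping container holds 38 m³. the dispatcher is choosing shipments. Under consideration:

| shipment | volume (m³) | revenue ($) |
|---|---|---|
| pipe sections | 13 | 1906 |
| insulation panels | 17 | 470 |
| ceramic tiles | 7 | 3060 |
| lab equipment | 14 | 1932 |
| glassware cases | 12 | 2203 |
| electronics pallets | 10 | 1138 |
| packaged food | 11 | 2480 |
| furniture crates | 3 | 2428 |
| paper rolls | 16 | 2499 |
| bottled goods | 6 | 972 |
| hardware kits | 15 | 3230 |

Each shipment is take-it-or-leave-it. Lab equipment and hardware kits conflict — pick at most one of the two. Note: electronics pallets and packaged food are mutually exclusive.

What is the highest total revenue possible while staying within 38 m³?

11198

Taking ceramic tiles + packaged food + furniture crates + hardware kits: 36 m³ used, 11198 in revenue.
Runner-up ceramic tiles + glassware cases + furniture crates + hardware kits tops out at 10921.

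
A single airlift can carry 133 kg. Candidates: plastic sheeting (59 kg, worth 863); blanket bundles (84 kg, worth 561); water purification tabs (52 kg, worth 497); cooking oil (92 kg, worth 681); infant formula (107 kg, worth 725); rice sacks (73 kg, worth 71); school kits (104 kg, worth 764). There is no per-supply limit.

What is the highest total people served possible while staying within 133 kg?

1726

Ranking by ratio (people served/kg): plastic sheeting 14.63, water purification tabs 9.56, cooking oil 7.40.
The ratio ordering already packs tightly: 2×plastic sheeting, 118 kg, 1726.
Nothing else within 133 kg beats 1726.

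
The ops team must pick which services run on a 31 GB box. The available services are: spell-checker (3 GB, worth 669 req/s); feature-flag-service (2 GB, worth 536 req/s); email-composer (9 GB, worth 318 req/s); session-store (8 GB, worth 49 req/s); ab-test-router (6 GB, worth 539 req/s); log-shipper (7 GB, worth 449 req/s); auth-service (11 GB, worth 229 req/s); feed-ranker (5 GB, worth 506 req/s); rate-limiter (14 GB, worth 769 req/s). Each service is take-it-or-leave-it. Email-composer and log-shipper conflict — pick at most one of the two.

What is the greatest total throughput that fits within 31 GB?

3019

A density-first pass picks spell-checker + feature-flag-service + session-store + ab-test-router + log-shipper + feed-ranker — 2748 at 31 GB.
The 15 GB tied up in session-store and log-shipper is better spent on rate-limiter — total rises to 3019 (30 GB).
Nothing else feasible within 31 GB beats 3019.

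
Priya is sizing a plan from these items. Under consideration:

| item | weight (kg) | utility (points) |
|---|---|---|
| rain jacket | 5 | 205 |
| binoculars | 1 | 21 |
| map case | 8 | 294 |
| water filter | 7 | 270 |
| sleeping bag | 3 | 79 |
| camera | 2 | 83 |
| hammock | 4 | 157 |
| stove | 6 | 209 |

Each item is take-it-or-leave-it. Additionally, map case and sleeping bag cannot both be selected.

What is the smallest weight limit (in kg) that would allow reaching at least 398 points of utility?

11

Look for the lowest-weight combination reaching 398.
binoculars + map case + camera reaches 398 using 11 kg.
Any bundle with less than 11 kg falls short of 398.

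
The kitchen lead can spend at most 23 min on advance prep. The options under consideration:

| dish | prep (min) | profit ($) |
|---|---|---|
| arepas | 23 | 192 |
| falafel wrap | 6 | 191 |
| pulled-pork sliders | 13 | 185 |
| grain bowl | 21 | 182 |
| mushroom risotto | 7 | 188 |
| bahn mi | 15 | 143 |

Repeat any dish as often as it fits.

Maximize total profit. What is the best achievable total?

The ratio ordering already packs tightly: 3×falafel wrap, 18 min, 573.
No other feasible combination exceeds 573.

573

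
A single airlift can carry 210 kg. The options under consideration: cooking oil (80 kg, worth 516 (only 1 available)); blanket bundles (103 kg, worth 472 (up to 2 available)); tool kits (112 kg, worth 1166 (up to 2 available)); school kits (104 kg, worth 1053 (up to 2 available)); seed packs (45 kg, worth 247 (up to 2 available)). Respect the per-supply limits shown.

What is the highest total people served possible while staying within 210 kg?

Greedy by ratio would take cooking oil + tool kits: 192 kg used, total 1682.
The 192 kg tied up in cooking oil and tool kits is better spent on 2×school kits — total rises to 2106 (208 kg).
Every other selection either busts 210 kg or exceeds an availability limit or fails to beat 2106.

2106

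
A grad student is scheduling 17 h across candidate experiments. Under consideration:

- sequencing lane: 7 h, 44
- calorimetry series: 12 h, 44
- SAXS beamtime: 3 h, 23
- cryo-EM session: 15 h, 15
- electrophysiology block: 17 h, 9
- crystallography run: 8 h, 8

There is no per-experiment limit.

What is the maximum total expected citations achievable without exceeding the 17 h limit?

115

By expected citations per h: SAXS beamtime 7.67, sequencing lane 6.29, calorimetry series 3.67, cryo-EM session 1.00 lead.
The ratio ordering already packs tightly: 5×SAXS beamtime, 15 h, 115.
That's the maximum — no swap from here does better than 115.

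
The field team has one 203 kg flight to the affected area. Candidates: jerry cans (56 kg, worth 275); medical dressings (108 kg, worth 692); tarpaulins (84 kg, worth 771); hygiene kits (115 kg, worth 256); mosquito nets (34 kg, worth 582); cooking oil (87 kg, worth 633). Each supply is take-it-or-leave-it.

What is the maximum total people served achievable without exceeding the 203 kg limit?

Ranking by ratio (people served/kg): mosquito nets 17.12, tarpaulins 9.18, cooking oil 7.28.
Jerry cans + tarpaulins + mosquito nets uses 174 of the 203 kg and totals 1628.
The closest alternative, jerry cans + medical dressings + mosquito nets, reaches only 1549.

1628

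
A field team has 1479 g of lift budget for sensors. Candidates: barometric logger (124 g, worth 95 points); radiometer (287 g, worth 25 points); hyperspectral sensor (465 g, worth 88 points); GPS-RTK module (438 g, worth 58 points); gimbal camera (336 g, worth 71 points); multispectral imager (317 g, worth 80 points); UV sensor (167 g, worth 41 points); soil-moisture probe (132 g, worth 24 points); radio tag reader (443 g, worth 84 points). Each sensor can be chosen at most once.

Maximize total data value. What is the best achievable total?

Greedy by ratio would take barometric logger + gimbal camera + multispectral imager + UV sensor + radio tag reader: 1387 g used, total 371.
Replace radio tag reader with hyperspectral sensor: the trade gains 4 net, giving 375 at 1409 g.

375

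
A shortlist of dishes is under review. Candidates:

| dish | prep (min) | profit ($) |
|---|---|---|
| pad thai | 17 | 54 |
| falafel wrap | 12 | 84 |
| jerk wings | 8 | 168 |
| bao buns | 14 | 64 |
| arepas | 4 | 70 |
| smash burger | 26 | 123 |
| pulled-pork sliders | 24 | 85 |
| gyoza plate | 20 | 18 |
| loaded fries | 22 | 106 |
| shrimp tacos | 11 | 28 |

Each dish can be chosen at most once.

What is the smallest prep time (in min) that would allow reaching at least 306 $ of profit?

24

Look for the lowest-prep combination reaching 306.
Taking falafel wrap + jerk wings + arepas gives 322 (≥ 306) for 24 min.
Below 24 min the best achievable stays under 306.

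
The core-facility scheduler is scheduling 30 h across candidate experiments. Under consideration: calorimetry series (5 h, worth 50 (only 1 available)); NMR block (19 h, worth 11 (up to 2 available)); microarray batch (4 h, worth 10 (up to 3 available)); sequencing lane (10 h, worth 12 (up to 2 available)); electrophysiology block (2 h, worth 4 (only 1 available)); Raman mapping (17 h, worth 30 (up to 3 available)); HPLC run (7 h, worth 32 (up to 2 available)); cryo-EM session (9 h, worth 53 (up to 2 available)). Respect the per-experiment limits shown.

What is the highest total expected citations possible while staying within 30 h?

188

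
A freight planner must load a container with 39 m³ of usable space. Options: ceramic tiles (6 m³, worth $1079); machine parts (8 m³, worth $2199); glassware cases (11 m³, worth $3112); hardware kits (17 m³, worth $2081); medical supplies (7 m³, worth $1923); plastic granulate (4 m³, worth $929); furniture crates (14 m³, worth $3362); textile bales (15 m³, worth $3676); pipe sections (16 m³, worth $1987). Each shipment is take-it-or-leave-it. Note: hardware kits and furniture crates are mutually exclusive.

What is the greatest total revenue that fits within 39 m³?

Density check — glassware cases 282.91, machine parts 274.88, medical supplies 274.71, textile bales 245.07 are the best per m³.
Greedy by ratio would take ceramic tiles + machine parts + glassware cases + medical supplies + plastic granulate: 36 m³ used, total 9242.
Replace ceramic tiles and medical supplies with textile bales: the trade gains 674 net, giving 9916 at 38 m³.

9916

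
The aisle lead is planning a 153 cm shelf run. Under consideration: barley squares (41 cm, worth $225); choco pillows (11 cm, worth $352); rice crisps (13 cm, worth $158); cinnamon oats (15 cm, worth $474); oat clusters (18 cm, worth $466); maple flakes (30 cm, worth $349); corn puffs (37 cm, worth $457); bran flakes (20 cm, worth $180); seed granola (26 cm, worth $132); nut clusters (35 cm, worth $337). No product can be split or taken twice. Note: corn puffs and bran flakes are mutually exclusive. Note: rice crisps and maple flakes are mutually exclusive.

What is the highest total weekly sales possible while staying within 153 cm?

Taking choco pillows + cinnamon oats + oat clusters + maple flakes + corn puffs + nut clusters: 146 cm used, 2435 in weekly sales.
Next best is barley squares + choco pillows + cinnamon oats + oat clusters + maple flakes + corn puffs at 2323 (152 cm) — short by 112.

2435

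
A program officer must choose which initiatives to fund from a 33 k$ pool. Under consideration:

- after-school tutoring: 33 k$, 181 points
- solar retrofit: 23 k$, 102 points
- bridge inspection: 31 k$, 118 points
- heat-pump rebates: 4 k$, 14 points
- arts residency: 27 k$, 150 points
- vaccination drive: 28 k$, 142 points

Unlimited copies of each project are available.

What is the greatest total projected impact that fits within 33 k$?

Taking the top-ratio projects first gives heat-pump rebates + arts residency for 164 (31 k$).
The 31 k$ tied up in heat-pump rebates and arts residency is better spent on after-school tutoring — total rises to 181 (33 k$).
No other feasible combination exceeds 181.

181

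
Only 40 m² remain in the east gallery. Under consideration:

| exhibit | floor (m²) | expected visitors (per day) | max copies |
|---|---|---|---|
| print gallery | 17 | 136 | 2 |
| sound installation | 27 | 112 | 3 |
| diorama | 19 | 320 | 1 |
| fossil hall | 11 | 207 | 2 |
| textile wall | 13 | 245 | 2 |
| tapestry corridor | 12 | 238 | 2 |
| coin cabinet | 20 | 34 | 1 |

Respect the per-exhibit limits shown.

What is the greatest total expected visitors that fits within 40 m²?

Density check — tapestry corridor 19.83, textile wall 18.85, fossil hall 18.82 are the best per m².
Filling by ratio: textile wall + 2×tapestry corridor for 721, with 3 m² left unused.
Dropping tapestry corridor frees 12 m²; slotting in textile wall (13 m²) lifts the total to 728 at 38 m².

728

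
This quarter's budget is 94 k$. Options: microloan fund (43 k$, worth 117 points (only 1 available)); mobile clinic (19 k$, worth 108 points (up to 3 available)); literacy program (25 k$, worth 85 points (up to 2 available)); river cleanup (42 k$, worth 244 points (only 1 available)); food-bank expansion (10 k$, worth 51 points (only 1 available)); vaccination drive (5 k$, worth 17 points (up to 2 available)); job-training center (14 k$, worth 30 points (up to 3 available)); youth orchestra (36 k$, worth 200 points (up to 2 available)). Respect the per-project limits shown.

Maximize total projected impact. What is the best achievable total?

524

Filling by ratio: 2×mobile clinic + river cleanup + food-bank expansion for 511, with 4 k$ left unused.
The 52 k$ tied up in river cleanup and food-bank expansion is better spent on mobile clinic + youth orchestra — total rises to 524 (93 k$).
Every other selection either busts 94 k$ or exceeds an availability limit or fails to beat 524.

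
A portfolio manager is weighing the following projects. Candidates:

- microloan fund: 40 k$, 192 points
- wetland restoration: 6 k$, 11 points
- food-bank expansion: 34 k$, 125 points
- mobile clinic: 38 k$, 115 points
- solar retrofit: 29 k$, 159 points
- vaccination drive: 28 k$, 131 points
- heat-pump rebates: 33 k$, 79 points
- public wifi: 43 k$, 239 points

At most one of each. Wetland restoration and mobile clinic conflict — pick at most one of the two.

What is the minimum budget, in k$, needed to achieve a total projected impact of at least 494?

Need the lightest bundle worth ≥ 494.
solar retrofit + vaccination drive + public wifi reaches 529 using 100 k$.
Below 100 k$ the best achievable stays under 494.

100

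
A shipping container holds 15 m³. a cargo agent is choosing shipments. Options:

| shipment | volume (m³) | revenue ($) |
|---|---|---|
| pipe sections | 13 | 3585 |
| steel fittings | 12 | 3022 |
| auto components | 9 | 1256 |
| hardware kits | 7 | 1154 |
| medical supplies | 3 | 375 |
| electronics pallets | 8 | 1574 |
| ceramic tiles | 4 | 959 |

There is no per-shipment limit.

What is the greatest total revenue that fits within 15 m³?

3585

The ratio ordering already packs tightly: pipe sections, 13 m³, 3585.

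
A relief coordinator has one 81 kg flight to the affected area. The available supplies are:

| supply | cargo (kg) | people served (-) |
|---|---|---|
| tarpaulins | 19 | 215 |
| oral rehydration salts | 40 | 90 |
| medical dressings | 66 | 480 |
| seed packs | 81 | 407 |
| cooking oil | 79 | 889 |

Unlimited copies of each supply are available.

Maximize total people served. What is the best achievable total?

889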